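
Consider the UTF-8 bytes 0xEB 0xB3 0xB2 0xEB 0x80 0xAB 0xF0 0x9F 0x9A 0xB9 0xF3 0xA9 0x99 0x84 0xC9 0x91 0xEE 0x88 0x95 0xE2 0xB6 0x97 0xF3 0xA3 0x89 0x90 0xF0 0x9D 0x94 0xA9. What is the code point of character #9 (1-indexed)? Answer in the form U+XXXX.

U+1D529

Offset 0: leading byte 0xEB = 11101011 → 3-byte char #1 = EB B3 B2.
Offset 3: leading byte 0xEB = 11101011 → 3-byte char #2 = EB 80 AB.
Offset 6: leading byte 0xF0 = 11110000 → 4-byte char #3 = F0 9F 9A B9.
Offset 10: leading byte 0xF3 = 11110011 → 4-byte char #4 = F3 A9 99 84.
Offset 14: leading byte 0xC9 = 11001001 → 2-byte char #5 = C9 91.
Offset 16: leading byte 0xEE = 11101110 → 3-byte char #6 = EE 88 95.
Offset 19: leading byte 0xE2 = 11100010 → 3-byte char #7 = E2 B6 97.
Offset 22: leading byte 0xF3 = 11110011 → 4-byte char #8 = F3 A3 89 90.
Offset 26: leading byte 0xF0 = 11110000 → 4-byte char #9 = F0 9D 94 A9.
Leading byte 0xF0 = 11110000 matches 11110xxx → 4-byte sequence.
Byte 1: 0xF0 = 11110000, payload 000 (3 bits).
Byte 2: 0x9D = 10011101 (10xxxxxx ✓), payload 011101.
Byte 3: 0x94 = 10010100 (10xxxxxx ✓), payload 010100.
Byte 4: 0xA9 = 10101001 (10xxxxxx ✓), payload 101001.
Concatenate: 000011101010100101001 = 0x1D529 (21 bits → U+1D529).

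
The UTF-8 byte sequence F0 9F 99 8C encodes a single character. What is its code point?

U+1F64C

Leading byte 0xF0 = 11110000 matches 11110xxx → 4-byte sequence.
Byte 1: 0xF0 = 11110000, payload 000 (3 bits).
Byte 2: 0x9F = 10011111 (10xxxxxx ✓), payload 011111.
Byte 3: 0x99 = 10011001 (10xxxxxx ✓), payload 011001.
Byte 4: 0x8C = 10001100 (10xxxxxx ✓), payload 001100.
Concatenate: 000011111011001001100 = 0x1F64C (21 bits → U+1F64C).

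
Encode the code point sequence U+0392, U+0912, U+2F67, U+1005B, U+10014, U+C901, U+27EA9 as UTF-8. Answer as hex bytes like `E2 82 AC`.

CE 92 E0 A4 92 E2 BD A7 F0 90 81 9B F0 90 80 94 EC A4 81 F0 A7 BA A9

U+0392: 2-byte form → CE 92.
U+0912: 3-byte form → E0 A4 92.
U+2F67: 3-byte form → E2 BD A7.
U+1005B: 4-byte form → F0 90 81 9B.
U+10014: 4-byte form → F0 90 80 94.
U+C901: 3-byte form → EC A4 81.
U+27EA9: 4-byte form → F0 A7 BA A9.
Concatenated (23 bytes): CE 92 E0 A4 92 E2 BD A7 F0 90 81 9B F0 90 80 94 EC A4 81 F0 A7 BA A9.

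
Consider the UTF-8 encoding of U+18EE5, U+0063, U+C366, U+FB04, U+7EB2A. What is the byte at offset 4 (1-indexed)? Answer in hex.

0xA5

1-indexed offset 4 is 0-indexed offset 3.
U+18EE5 → 4-byte form F0 98 BB A5 at offsets 0–3.
Offset 3 falls in char 1's range; it's byte 4 of F0 98 BB A5 = 0xA5.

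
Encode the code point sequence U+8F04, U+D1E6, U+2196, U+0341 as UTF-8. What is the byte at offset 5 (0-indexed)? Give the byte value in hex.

0xA6

U+8F04 → 3-byte form E8 BC 84 at offsets 0–2.
U+D1E6 → 3-byte form ED 87 A6 at offsets 3–5.
Offset 5 falls in char 2's range; it's byte 3 of ED 87 A6 = 0xA6.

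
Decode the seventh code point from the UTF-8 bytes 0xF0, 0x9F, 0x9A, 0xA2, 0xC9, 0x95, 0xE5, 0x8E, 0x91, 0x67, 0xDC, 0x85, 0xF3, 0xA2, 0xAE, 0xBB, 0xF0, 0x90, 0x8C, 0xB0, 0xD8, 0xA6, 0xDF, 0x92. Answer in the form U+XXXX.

Offset 0: leading byte 0xF0 = 11110000 → 4-byte char #1 = F0 9F 9A A2.
Offset 4: leading byte 0xC9 = 11001001 → 2-byte char #2 = C9 95.
Offset 6: leading byte 0xE5 = 11100101 → 3-byte char #3 = E5 8E 91.
Offset 9: leading byte 0x67 = 01100111 → 1-byte char #4 = 67.
Offset 10: leading byte 0xDC = 11011100 → 2-byte char #5 = DC 85.
Offset 12: leading byte 0xF3 = 11110011 → 4-byte char #6 = F3 A2 AE BB.
Offset 16: leading byte 0xF0 = 11110000 → 4-byte char #7 = F0 90 8C B0.
Leading byte 0xF0 = 11110000 matches 11110xxx → 4-byte sequence.
Byte 1: 0xF0 = 11110000, payload 000 (3 bits).
Byte 2: 0x90 = 10010000 (10xxxxxx ✓), payload 010000.
Byte 3: 0x8C = 10001100 (10xxxxxx ✓), payload 001100.
Byte 4: 0xB0 = 10110000 (10xxxxxx ✓), payload 110000.
Concatenate: 000010000001100110000 = 0x10330 (21 bits → U+10330).

U+10330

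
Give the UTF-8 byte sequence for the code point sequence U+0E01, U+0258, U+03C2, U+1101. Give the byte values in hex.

E0 B8 81 C9 98 CF 82 E1 84 81

U+0E01: 3-byte form → E0 B8 81.
U+0258: 2-byte form → C9 98.
U+03C2: 2-byte form → CF 82.
U+1101: 3-byte form → E1 84 81.
Concatenated (10 bytes): E0 B8 81 C9 98 CF 82 E1 84 81.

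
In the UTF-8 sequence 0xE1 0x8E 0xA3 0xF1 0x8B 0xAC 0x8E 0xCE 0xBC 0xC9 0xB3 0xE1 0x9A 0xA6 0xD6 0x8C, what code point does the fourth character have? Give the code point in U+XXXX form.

Offset 0: leading byte 0xE1 = 11100001 → 3-byte char #1 = E1 8E A3.
Offset 3: leading byte 0xF1 = 11110001 → 4-byte char #2 = F1 8B AC 8E.
Offset 7: leading byte 0xCE = 11001110 → 2-byte char #3 = CE BC.
Offset 9: leading byte 0xC9 = 11001001 → 2-byte char #4 = C9 B3.
Leading byte 0xC9 = 11001001 matches 110xxxxx → 2-byte sequence.
Byte 1: 0xC9 = 11001001, payload 01001 (5 bits).
Byte 2: 0xB3 = 10110011 (10xxxxxx ✓), payload 110011.
Concatenate: 01001110011 = 0x273 (11 bits → U+0273).

U+0273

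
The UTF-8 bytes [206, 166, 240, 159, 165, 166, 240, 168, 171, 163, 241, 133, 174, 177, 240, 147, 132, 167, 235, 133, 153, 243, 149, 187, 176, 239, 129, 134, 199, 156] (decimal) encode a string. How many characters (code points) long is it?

Byte at offset 0: 0xCE = 11001110 → 2-byte char (#1). Advance 2.
Byte at offset 2: 0xF0 = 11110000 → 4-byte char (#2). Advance 4.
Byte at offset 6: 0xF0 = 11110000 → 4-byte char (#3). Advance 4.
Byte at offset 10: 0xF1 = 11110001 → 4-byte char (#4). Advance 4.
Byte at offset 14: 0xF0 = 11110000 → 4-byte char (#5). Advance 4.
Byte at offset 18: 0xEB = 11101011 → 3-byte char (#6). Advance 3.
Byte at offset 21: 0xF3 = 11110011 → 4-byte char (#7). Advance 4.
Byte at offset 25: 0xEF = 11101111 → 3-byte char (#8). Advance 3.
Byte at offset 28: 0xC7 = 11000111 → 2-byte char (#9). Advance 2.
Reached end at offset 30 after 9 code points.

9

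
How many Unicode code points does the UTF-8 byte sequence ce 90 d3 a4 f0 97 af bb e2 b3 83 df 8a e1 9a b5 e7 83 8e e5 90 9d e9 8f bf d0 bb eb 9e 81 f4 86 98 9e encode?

12

Byte at offset 0: 0xCE = 11001110 → 2-byte char (#1). Advance 2.
Byte at offset 2: 0xD3 = 11010011 → 2-byte char (#2). Advance 2.
Byte at offset 4: 0xF0 = 11110000 → 4-byte char (#3). Advance 4.
Byte at offset 8: 0xE2 = 11100010 → 3-byte char (#4). Advance 3.
Byte at offset 11: 0xDF = 11011111 → 2-byte char (#5). Advance 2.
Byte at offset 13: 0xE1 = 11100001 → 3-byte char (#6). Advance 3.
Byte at offset 16: 0xE7 = 11100111 → 3-byte char (#7). Advance 3.
Byte at offset 19: 0xE5 = 11100101 → 3-byte char (#8). Advance 3.
Byte at offset 22: 0xE9 = 11101001 → 3-byte char (#9). Advance 3.
Byte at offset 25: 0xD0 = 11010000 → 2-byte char (#10). Advance 2.
Byte at offset 27: 0xEB = 11101011 → 3-byte char (#11). Advance 3.
Byte at offset 30: 0xF4 = 11110100 → 4-byte char (#12). Advance 4.
Reached end at offset 34 after 12 code points.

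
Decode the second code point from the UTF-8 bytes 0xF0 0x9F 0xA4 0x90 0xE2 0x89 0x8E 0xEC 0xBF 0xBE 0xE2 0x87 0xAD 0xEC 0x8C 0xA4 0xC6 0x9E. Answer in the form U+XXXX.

Offset 0: leading byte 0xF0 = 11110000 → 4-byte char #1 = F0 9F A4 90.
Offset 4: leading byte 0xE2 = 11100010 → 3-byte char #2 = E2 89 8E.
Leading byte 0xE2 = 11100010 matches 1110xxxx → 3-byte sequence.
Byte 1: 0xE2 = 11100010, payload 0010 (4 bits).
Byte 2: 0x89 = 10001001 (10xxxxxx ✓), payload 001001.
Byte 3: 0x8E = 10001110 (10xxxxxx ✓), payload 001110.
Concatenate: 0010001001001110 = 0x224E (16 bits → U+224E).

U+224E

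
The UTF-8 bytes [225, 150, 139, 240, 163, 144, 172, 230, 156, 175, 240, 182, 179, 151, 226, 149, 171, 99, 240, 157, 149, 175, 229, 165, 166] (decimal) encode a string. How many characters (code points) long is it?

Byte at offset 0: 0xE1 = 11100001 → 3-byte char (#1). Advance 3.
Byte at offset 3: 0xF0 = 11110000 → 4-byte char (#2). Advance 4.
Byte at offset 7: 0xE6 = 11100110 → 3-byte char (#3). Advance 3.
Byte at offset 10: 0xF0 = 11110000 → 4-byte char (#4). Advance 4.
Byte at offset 14: 0xE2 = 11100010 → 3-byte char (#5). Advance 3.
Byte at offset 17: 0x63 = 01100011 → 1-byte char (#6). Advance 1.
Byte at offset 18: 0xF0 = 11110000 → 4-byte char (#7). Advance 4.
Byte at offset 22: 0xE5 = 11100101 → 3-byte char (#8). Advance 3.
Reached end at offset 25 after 8 code points.

8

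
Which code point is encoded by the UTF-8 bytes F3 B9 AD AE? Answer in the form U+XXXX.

Leading byte 0xF3 = 11110011 matches 11110xxx → 4-byte sequence.
Byte 1: 0xF3 = 11110011, payload 011 (3 bits).
Byte 2: 0xB9 = 10111001 (10xxxxxx ✓), payload 111001.
Byte 3: 0xAD = 10101101 (10xxxxxx ✓), payload 101101.
Byte 4: 0xAE = 10101110 (10xxxxxx ✓), payload 101110.
Concatenate: 011111001101101101110 = 0xF9B6E (21 bits → U+F9B6E).

U+F9B6E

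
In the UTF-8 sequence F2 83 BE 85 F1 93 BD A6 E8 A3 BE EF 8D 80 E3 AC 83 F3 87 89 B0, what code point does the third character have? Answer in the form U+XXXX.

Offset 0: leading byte 0xF2 = 11110010 → 4-byte char #1 = F2 83 BE 85.
Offset 4: leading byte 0xF1 = 11110001 → 4-byte char #2 = F1 93 BD A6.
Offset 8: leading byte 0xE8 = 11101000 → 3-byte char #3 = E8 A3 BE.
Leading byte 0xE8 = 11101000 matches 1110xxxx → 3-byte sequence.
Byte 1: 0xE8 = 11101000, payload 1000 (4 bits).
Byte 2: 0xA3 = 10100011 (10xxxxxx ✓), payload 100011.
Byte 3: 0xBE = 10111110 (10xxxxxx ✓), payload 111110.
Concatenate: 1000100011111110 = 0x88FE (16 bits → U+88FE).

U+88FE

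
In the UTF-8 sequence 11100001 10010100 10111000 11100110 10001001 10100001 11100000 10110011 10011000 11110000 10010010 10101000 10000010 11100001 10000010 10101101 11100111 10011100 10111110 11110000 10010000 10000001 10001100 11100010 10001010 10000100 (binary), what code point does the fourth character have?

Offset 0: leading byte 0xE1 = 11100001 → 3-byte char #1 = E1 94 B8.
Offset 3: leading byte 0xE6 = 11100110 → 3-byte char #2 = E6 89 A1.
Offset 6: leading byte 0xE0 = 11100000 → 3-byte char #3 = E0 B3 98.
Offset 9: leading byte 0xF0 = 11110000 → 4-byte char #4 = F0 92 A8 82.
Leading byte 0xF0 = 11110000 matches 11110xxx → 4-byte sequence.
Byte 1: 0xF0 = 11110000, payload 000 (3 bits).
Byte 2: 0x92 = 10010010 (10xxxxxx ✓), payload 010010.
Byte 3: 0xA8 = 10101000 (10xxxxxx ✓), payload 101000.
Byte 4: 0x82 = 10000010 (10xxxxxx ✓), payload 000010.
Concatenate: 000010010101000000010 = 0x12A02 (21 bits → U+12A02).

U+12A02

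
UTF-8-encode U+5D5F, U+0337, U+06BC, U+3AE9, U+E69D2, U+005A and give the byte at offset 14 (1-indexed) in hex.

1-indexed offset 14 is 0-indexed offset 13.
U+5D5F → 3-byte form E5 B5 9F at offsets 0–2.
U+0337 → 2-byte form CC B7 at offsets 3–4.
U+06BC → 2-byte form DA BC at offsets 5–6.
U+3AE9 → 3-byte form E3 AB A9 at offsets 7–9.
U+E69D2 → 4-byte form F3 A6 A7 92 at offsets 10–13.
Offset 13 falls in char 5's range; it's byte 4 of F3 A6 A7 92 = 0x92.

0x92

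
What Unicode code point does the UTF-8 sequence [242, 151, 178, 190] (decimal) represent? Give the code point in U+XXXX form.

Leading byte 0xF2 = 11110010 matches 11110xxx → 4-byte sequence.
Byte 1: 0xF2 = 11110010, payload 010 (3 bits).
Byte 2: 0x97 = 10010111 (10xxxxxx ✓), payload 010111.
Byte 3: 0xB2 = 10110010 (10xxxxxx ✓), payload 110010.
Byte 4: 0xBE = 10111110 (10xxxxxx ✓), payload 111110.
Concatenate: 010010111110010111110 = 0x97CBE (21 bits → U+97CBE).

U+97CBE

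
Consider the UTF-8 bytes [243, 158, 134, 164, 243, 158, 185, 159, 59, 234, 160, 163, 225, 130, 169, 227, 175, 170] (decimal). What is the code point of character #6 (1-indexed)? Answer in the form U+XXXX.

Offset 0: leading byte 0xF3 = 11110011 → 4-byte char #1 = F3 9E 86 A4.
Offset 4: leading byte 0xF3 = 11110011 → 4-byte char #2 = F3 9E B9 9F.
Offset 8: leading byte 0x3B = 00111011 → 1-byte char #3 = 3B.
Offset 9: leading byte 0xEA = 11101010 → 3-byte char #4 = EA A0 A3.
Offset 12: leading byte 0xE1 = 11100001 → 3-byte char #5 = E1 82 A9.
Offset 15: leading byte 0xE3 = 11100011 → 3-byte char #6 = E3 AF AA.
Leading byte 0xE3 = 11100011 matches 1110xxxx → 3-byte sequence.
Byte 1: 0xE3 = 11100011, payload 0011 (4 bits).
Byte 2: 0xAF = 10101111 (10xxxxxx ✓), payload 101111.
Byte 3: 0xAA = 10101010 (10xxxxxx ✓), payload 101010.
Concatenate: 0011101111101010 = 0x3BEA (16 bits → U+3BEA).

U+3BEA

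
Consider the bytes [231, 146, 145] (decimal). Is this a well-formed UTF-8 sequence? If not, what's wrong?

valid

Leading byte 0xE7 = 11100111 → 3-byte form.
Continuation bytes 0x92=10010010, 0x91=10010001 all match 10xxxxxx.
Decoded value 0x7491 is ≥ 0x800 (shortest form) and not a surrogate.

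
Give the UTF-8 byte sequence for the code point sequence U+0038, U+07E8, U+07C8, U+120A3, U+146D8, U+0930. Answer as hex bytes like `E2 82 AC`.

38 DF A8 DF 88 F0 92 82 A3 F0 94 9B 98 E0 A4 B0

U+0038: 1-byte form → 38.
U+07E8: 2-byte form → DF A8.
U+07C8: 2-byte form → DF 88.
U+120A3: 4-byte form → F0 92 82 A3.
U+146D8: 4-byte form → F0 94 9B 98.
U+0930: 3-byte form → E0 A4 B0.
Concatenated (16 bytes): 38 DF A8 DF 88 F0 92 82 A3 F0 94 9B 98 E0 A4 B0.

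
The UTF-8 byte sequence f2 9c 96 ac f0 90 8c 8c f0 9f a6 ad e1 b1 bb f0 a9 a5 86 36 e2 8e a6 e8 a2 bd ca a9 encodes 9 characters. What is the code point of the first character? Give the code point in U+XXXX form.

U+9C5AC

Offset 0: leading byte 0xF2 = 11110010 → 4-byte char #1 = F2 9C 96 AC.
Leading byte 0xF2 = 11110010 matches 11110xxx → 4-byte sequence.
Byte 1: 0xF2 = 11110010, payload 010 (3 bits).
Byte 2: 0x9C = 10011100 (10xxxxxx ✓), payload 011100.
Byte 3: 0x96 = 10010110 (10xxxxxx ✓), payload 010110.
Byte 4: 0xAC = 10101100 (10xxxxxx ✓), payload 101100.
Concatenate: 010011100010110101100 = 0x9C5AC (21 bits → U+9C5AC).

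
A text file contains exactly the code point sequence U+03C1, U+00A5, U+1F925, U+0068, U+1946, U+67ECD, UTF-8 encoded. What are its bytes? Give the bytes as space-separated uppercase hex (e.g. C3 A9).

U+03C1: 2-byte form → CF 81.
U+00A5: 2-byte form → C2 A5.
U+1F925: 4-byte form → F0 9F A4 A5.
U+0068: 1-byte form → 68.
U+1946: 3-byte form → E1 A5 86.
U+67ECD: 4-byte form → F1 A7 BB 8D.
Concatenated (16 bytes): CF 81 C2 A5 F0 9F A4 A5 68 E1 A5 86 F1 A7 BB 8D.

CF 81 C2 A5 F0 9F A4 A5 68 E1 A5 86 F1 A7 BB 8D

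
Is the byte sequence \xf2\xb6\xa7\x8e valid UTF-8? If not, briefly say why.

valid

Leading byte 0xF2 = 11110010 → 4-byte form.
Continuation bytes 0xB6=10110110, 0xA7=10100111, 0x8E=10001110 all match 10xxxxxx.
Decoded value 0xB69CE is ≥ 0x10000 (shortest form) and not a surrogate.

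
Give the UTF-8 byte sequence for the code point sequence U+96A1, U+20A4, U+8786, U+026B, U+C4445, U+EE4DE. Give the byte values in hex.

E9 9A A1 E2 82 A4 E8 9E 86 C9 AB F3 84 91 85 F3 AE 93 9E

U+96A1: 3-byte form → E9 9A A1.
U+20A4: 3-byte form → E2 82 A4.
U+8786: 3-byte form → E8 9E 86.
U+026B: 2-byte form → C9 AB.
U+C4445: 4-byte form → F3 84 91 85.
U+EE4DE: 4-byte form → F3 AE 93 9E.
Concatenated (19 bytes): E9 9A A1 E2 82 A4 E8 9E 86 C9 AB F3 84 91 85 F3 AE 93 9E.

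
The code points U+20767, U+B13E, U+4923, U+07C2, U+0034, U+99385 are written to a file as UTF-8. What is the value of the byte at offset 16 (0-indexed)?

U+20767 → 4-byte form F0 A0 9D A7 at offsets 0–3.
U+B13E → 3-byte form EB 84 BE at offsets 4–6.
U+4923 → 3-byte form E4 A4 A3 at offsets 7–9.
U+07C2 → 2-byte form DF 82 at offsets 10–11.
U+0034 → 1-byte form 34 at offsets 12–12.
U+99385 → 4-byte form F2 99 8E 85 at offsets 13–16.
Offset 16 falls in char 6's range; it's byte 4 of F2 99 8E 85 = 0x85.

0x85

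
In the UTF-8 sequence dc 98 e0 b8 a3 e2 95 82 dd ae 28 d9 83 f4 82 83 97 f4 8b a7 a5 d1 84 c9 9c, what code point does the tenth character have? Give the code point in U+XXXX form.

Offset 0: leading byte 0xDC = 11011100 → 2-byte char #1 = DC 98.
Offset 2: leading byte 0xE0 = 11100000 → 3-byte char #2 = E0 B8 A3.
Offset 5: leading byte 0xE2 = 11100010 → 3-byte char #3 = E2 95 82.
Offset 8: leading byte 0xDD = 11011101 → 2-byte char #4 = DD AE.
Offset 10: leading byte 0x28 = 00101000 → 1-byte char #5 = 28.
Offset 11: leading byte 0xD9 = 11011001 → 2-byte char #6 = D9 83.
Offset 13: leading byte 0xF4 = 11110100 → 4-byte char #7 = F4 82 83 97.
Offset 17: leading byte 0xF4 = 11110100 → 4-byte char #8 = F4 8B A7 A5.
Offset 21: leading byte 0xD1 = 11010001 → 2-byte char #9 = D1 84.
Offset 23: leading byte 0xC9 = 11001001 → 2-byte char #10 = C9 9C.
Leading byte 0xC9 = 11001001 matches 110xxxxx → 2-byte sequence.
Byte 1: 0xC9 = 11001001, payload 01001 (5 bits).
Byte 2: 0x9C = 10011100 (10xxxxxx ✓), payload 011100.
Concatenate: 01001011100 = 0x25C (11 bits → U+025C).

U+025C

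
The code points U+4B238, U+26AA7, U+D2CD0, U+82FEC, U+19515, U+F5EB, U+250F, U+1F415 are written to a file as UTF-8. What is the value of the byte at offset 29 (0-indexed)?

0x95

U+4B238 → 4-byte form F1 8B 88 B8 at offsets 0–3.
U+26AA7 → 4-byte form F0 A6 AA A7 at offsets 4–7.
U+D2CD0 → 4-byte form F3 92 B3 90 at offsets 8–11.
U+82FEC → 4-byte form F2 82 BF AC at offsets 12–15.
U+19515 → 4-byte form F0 99 94 95 at offsets 16–19.
U+F5EB → 3-byte form EF 97 AB at offsets 20–22.
U+250F → 3-byte form E2 94 8F at offsets 23–25.
U+1F415 → 4-byte form F0 9F 90 95 at offsets 26–29.
Offset 29 falls in char 8's range; it's byte 4 of F0 9F 90 95 = 0x95.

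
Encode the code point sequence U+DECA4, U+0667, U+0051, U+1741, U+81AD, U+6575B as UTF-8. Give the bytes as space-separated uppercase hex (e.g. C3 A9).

U+DECA4: 4-byte form → F3 9E B2 A4.
U+0667: 2-byte form → D9 A7.
U+0051: 1-byte form → 51.
U+1741: 3-byte form → E1 9D 81.
U+81AD: 3-byte form → E8 86 AD.
U+6575B: 4-byte form → F1 A5 9D 9B.
Concatenated (17 bytes): F3 9E B2 A4 D9 A7 51 E1 9D 81 E8 86 AD F1 A5 9D 9B.

F3 9E B2 A4 D9 A7 51 E1 9D 81 E8 86 AD F1 A5 9D 9B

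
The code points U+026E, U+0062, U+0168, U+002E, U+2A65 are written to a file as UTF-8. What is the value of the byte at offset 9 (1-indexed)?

0xA5

1-indexed offset 9 is 0-indexed offset 8.
U+026E → 2-byte form C9 AE at offsets 0–1.
U+0062 → 1-byte form 62 at offsets 2–2.
U+0168 → 2-byte form C5 A8 at offsets 3–4.
U+002E → 1-byte form 2E at offsets 5–5.
U+2A65 → 3-byte form E2 A9 A5 at offsets 6–8.
Offset 8 falls in char 5's range; it's byte 3 of E2 A9 A5 = 0xA5.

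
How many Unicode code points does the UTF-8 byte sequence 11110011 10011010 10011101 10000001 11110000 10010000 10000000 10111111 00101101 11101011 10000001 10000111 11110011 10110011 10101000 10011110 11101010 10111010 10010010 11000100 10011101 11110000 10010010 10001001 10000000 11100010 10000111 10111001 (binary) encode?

9

Byte at offset 0: 0xF3 = 11110011 → 4-byte char (#1). Advance 4.
Byte at offset 4: 0xF0 = 11110000 → 4-byte char (#2). Advance 4.
Byte at offset 8: 0x2D = 00101101 → 1-byte char (#3). Advance 1.
Byte at offset 9: 0xEB = 11101011 → 3-byte char (#4). Advance 3.
Byte at offset 12: 0xF3 = 11110011 → 4-byte char (#5). Advance 4.
Byte at offset 16: 0xEA = 11101010 → 3-byte char (#6). Advance 3.
Byte at offset 19: 0xC4 = 11000100 → 2-byte char (#7). Advance 2.
Byte at offset 21: 0xF0 = 11110000 → 4-byte char (#8). Advance 4.
Byte at offset 25: 0xE2 = 11100010 → 3-byte char (#9). Advance 3.
Reached end at offset 28 after 9 code points.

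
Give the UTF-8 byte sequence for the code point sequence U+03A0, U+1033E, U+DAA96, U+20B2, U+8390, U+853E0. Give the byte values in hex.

U+03A0: 2-byte form → CE A0.
U+1033E: 4-byte form → F0 90 8C BE.
U+DAA96: 4-byte form → F3 9A AA 96.
U+20B2: 3-byte form → E2 82 B2.
U+8390: 3-byte form → E8 8E 90.
U+853E0: 4-byte form → F2 85 8F A0.
Concatenated (20 bytes): CE A0 F0 90 8C BE F3 9A AA 96 E2 82 B2 E8 8E 90 F2 85 8F A0.

CE A0 F0 90 8C BE F3 9A AA 96 E2 82 B2 E8 8E 90 F2 85 8F A0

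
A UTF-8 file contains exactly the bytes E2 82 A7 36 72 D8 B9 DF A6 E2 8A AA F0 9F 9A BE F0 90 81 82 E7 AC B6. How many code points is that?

Byte at offset 0: 0xE2 = 11100010 → 3-byte char (#1). Advance 3.
Byte at offset 3: 0x36 = 00110110 → 1-byte char (#2). Advance 1.
Byte at offset 4: 0x72 = 01110010 → 1-byte char (#3). Advance 1.
Byte at offset 5: 0xD8 = 11011000 → 2-byte char (#4). Advance 2.
Byte at offset 7: 0xDF = 11011111 → 2-byte char (#5). Advance 2.
Byte at offset 9: 0xE2 = 11100010 → 3-byte char (#6). Advance 3.
Byte at offset 12: 0xF0 = 11110000 → 4-byte char (#7). Advance 4.
Byte at offset 16: 0xF0 = 11110000 → 4-byte char (#8). Advance 4.
Byte at offset 20: 0xE7 = 11100111 → 3-byte char (#9). Advance 3.
Reached end at offset 23 after 9 code points.

9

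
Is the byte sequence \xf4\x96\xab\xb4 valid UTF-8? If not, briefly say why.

invalid (encodes a value above U+10FFFF)

Leading byte 0xF4 = 11110100 → 4-byte form.
Payload = 0x116AF4, which exceeds U+10FFFF, the maximum Unicode code point. (Leading bytes F5–FF, or F4 followed by ≥ 0x90, are invalid.)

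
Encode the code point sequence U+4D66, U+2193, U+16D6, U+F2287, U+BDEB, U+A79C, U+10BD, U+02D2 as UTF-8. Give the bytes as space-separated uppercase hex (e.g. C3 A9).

U+4D66: 3-byte form → E4 B5 A6.
U+2193: 3-byte form → E2 86 93.
U+16D6: 3-byte form → E1 9B 96.
U+F2287: 4-byte form → F3 B2 8A 87.
U+BDEB: 3-byte form → EB B7 AB.
U+A79C: 3-byte form → EA 9E 9C.
U+10BD: 3-byte form → E1 82 BD.
U+02D2: 2-byte form → CB 92.
Concatenated (24 bytes): E4 B5 A6 E2 86 93 E1 9B 96 F3 B2 8A 87 EB B7 AB EA 9E 9C E1 82 BD CB 92.

E4 B5 A6 E2 86 93 E1 9B 96 F3 B2 8A 87 EB B7 AB EA 9E 9C E1 82 BD CB 92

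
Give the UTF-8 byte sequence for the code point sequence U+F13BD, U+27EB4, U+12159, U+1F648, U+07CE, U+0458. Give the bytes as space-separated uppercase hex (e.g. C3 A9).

U+F13BD: 4-byte form → F3 B1 8E BD.
U+27EB4: 4-byte form → F0 A7 BA B4.
U+12159: 4-byte form → F0 92 85 99.
U+1F648: 4-byte form → F0 9F 99 88.
U+07CE: 2-byte form → DF 8E.
U+0458: 2-byte form → D1 98.
Concatenated (20 bytes): F3 B1 8E BD F0 A7 BA B4 F0 92 85 99 F0 9F 99 88 DF 8E D1 98.

F3 B1 8E BD F0 A7 BA B4 F0 92 85 99 F0 9F 99 88 DF 8E D1 98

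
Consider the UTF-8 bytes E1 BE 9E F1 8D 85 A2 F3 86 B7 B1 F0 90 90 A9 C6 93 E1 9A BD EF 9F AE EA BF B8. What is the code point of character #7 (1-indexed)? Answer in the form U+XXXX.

U+F7EE

Offset 0: leading byte 0xE1 = 11100001 → 3-byte char #1 = E1 BE 9E.
Offset 3: leading byte 0xF1 = 11110001 → 4-byte char #2 = F1 8D 85 A2.
Offset 7: leading byte 0xF3 = 11110011 → 4-byte char #3 = F3 86 B7 B1.
Offset 11: leading byte 0xF0 = 11110000 → 4-byte char #4 = F0 90 90 A9.
Offset 15: leading byte 0xC6 = 11000110 → 2-byte char #5 = C6 93.
Offset 17: leading byte 0xE1 = 11100001 → 3-byte char #6 = E1 9A BD.
Offset 20: leading byte 0xEF = 11101111 → 3-byte char #7 = EF 9F AE.
Leading byte 0xEF = 11101111 matches 1110xxxx → 3-byte sequence.
Byte 1: 0xEF = 11101111, payload 1111 (4 bits).
Byte 2: 0x9F = 10011111 (10xxxxxx ✓), payload 011111.
Byte 3: 0xAE = 10101110 (10xxxxxx ✓), payload 101110.
Concatenate: 1111011111101110 = 0xF7EE (16 bits → U+F7EE).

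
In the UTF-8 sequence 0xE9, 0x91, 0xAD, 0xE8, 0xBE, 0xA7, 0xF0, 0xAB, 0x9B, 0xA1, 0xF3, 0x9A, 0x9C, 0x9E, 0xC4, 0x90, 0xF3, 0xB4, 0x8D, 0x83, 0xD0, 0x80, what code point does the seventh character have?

Offset 0: leading byte 0xE9 = 11101001 → 3-byte char #1 = E9 91 AD.
Offset 3: leading byte 0xE8 = 11101000 → 3-byte char #2 = E8 BE A7.
Offset 6: leading byte 0xF0 = 11110000 → 4-byte char #3 = F0 AB 9B A1.
Offset 10: leading byte 0xF3 = 11110011 → 4-byte char #4 = F3 9A 9C 9E.
Offset 14: leading byte 0xC4 = 11000100 → 2-byte char #5 = C4 90.
Offset 16: leading byte 0xF3 = 11110011 → 4-byte char #6 = F3 B4 8D 83.
Offset 20: leading byte 0xD0 = 11010000 → 2-byte char #7 = D0 80.
Leading byte 0xD0 = 11010000 matches 110xxxxx → 2-byte sequence.
Byte 1: 0xD0 = 11010000, payload 10000 (5 bits).
Byte 2: 0x80 = 10000000 (10xxxxxx ✓), payload 000000.
Concatenate: 10000000000 = 0x400 (11 bits → U+0400).

U+0400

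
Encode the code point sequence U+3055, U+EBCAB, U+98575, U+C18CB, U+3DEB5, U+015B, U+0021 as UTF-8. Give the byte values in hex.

E3 81 95 F3 AB B2 AB F2 98 95 B5 F3 81 A3 8B F0 BD BA B5 C5 9B 21

U+3055: 3-byte form → E3 81 95.
U+EBCAB: 4-byte form → F3 AB B2 AB.
U+98575: 4-byte form → F2 98 95 B5.
U+C18CB: 4-byte form → F3 81 A3 8B.
U+3DEB5: 4-byte form → F0 BD BA B5.
U+015B: 2-byte form → C5 9B.
U+0021: 1-byte form → 21.
Concatenated (22 bytes): E3 81 95 F3 AB B2 AB F2 98 95 B5 F3 81 A3 8B F0 BD BA B5 C5 9B 21.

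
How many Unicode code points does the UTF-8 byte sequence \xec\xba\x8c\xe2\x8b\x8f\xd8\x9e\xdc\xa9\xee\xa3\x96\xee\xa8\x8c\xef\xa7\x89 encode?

7

Byte at offset 0: 0xEC = 11101100 → 3-byte char (#1). Advance 3.
Byte at offset 3: 0xE2 = 11100010 → 3-byte char (#2). Advance 3.
Byte at offset 6: 0xD8 = 11011000 → 2-byte char (#3). Advance 2.
Byte at offset 8: 0xDC = 11011100 → 2-byte char (#4). Advance 2.
Byte at offset 10: 0xEE = 11101110 → 3-byte char (#5). Advance 3.
Byte at offset 13: 0xEE = 11101110 → 3-byte char (#6). Advance 3.
Byte at offset 16: 0xEF = 11101111 → 3-byte char (#7). Advance 3.
Reached end at offset 19 after 7 code points.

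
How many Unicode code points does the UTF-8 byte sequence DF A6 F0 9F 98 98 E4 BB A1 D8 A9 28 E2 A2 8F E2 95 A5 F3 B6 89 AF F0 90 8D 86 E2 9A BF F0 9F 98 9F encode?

11

Byte at offset 0: 0xDF = 11011111 → 2-byte char (#1). Advance 2.
Byte at offset 2: 0xF0 = 11110000 → 4-byte char (#2). Advance 4.
Byte at offset 6: 0xE4 = 11100100 → 3-byte char (#3). Advance 3.
Byte at offset 9: 0xD8 = 11011000 → 2-byte char (#4). Advance 2.
Byte at offset 11: 0x28 = 00101000 → 1-byte char (#5). Advance 1.
Byte at offset 12: 0xE2 = 11100010 → 3-byte char (#6). Advance 3.
Byte at offset 15: 0xE2 = 11100010 → 3-byte char (#7). Advance 3.
Byte at offset 18: 0xF3 = 11110011 → 4-byte char (#8). Advance 4.
Byte at offset 22: 0xF0 = 11110000 → 4-byte char (#9). Advance 4.
Byte at offset 26: 0xE2 = 11100010 → 3-byte char (#10). Advance 3.
Byte at offset 29: 0xF0 = 11110000 → 4-byte char (#11). Advance 4.
Reached end at offset 33 after 11 code points.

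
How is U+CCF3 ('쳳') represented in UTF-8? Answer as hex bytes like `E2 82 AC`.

U+CCF3 = 0xCCF3 = 52467 decimal. In range U+0800–U+FFFF → 3-byte form: 1110xxxx 10xxxxxx 10xxxxxx.
Binary (16 bits): 1100110011110011.
Split 4+6+6: 1100 | 110011 | 110011.
Byte 1: 11101100 = 0xEC.
Byte 2: 10110011 = 0xB3.
Byte 3: 10110011 = 0xB3.

EC B3 B3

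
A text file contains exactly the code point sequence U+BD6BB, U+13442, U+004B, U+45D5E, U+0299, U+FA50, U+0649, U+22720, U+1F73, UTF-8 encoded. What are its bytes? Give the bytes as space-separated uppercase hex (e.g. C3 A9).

F2 BD 9A BB F0 93 91 82 4B F1 85 B5 9E CA 99 EF A9 90 D9 89 F0 A2 9C A0 E1 BD B3

U+BD6BB: 4-byte form → F2 BD 9A BB.
U+13442: 4-byte form → F0 93 91 82.
U+004B: 1-byte form → 4B.
U+45D5E: 4-byte form → F1 85 B5 9E.
U+0299: 2-byte form → CA 99.
U+FA50: 3-byte form → EF A9 90.
U+0649: 2-byte form → D9 89.
U+22720: 4-byte form → F0 A2 9C A0.
U+1F73: 3-byte form → E1 BD B3.
Concatenated (27 bytes): F2 BD 9A BB F0 93 91 82 4B F1 85 B5 9E CA 99 EF A9 90 D9 89 F0 A2 9C A0 E1 BD B3.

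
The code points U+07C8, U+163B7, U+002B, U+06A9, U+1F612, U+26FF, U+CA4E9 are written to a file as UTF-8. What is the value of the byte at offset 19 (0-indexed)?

0xA9

U+07C8 → 2-byte form DF 88 at offsets 0–1.
U+163B7 → 4-byte form F0 96 8E B7 at offsets 2–5.
U+002B → 1-byte form 2B at offsets 6–6.
U+06A9 → 2-byte form DA A9 at offsets 7–8.
U+1F612 → 4-byte form F0 9F 98 92 at offsets 9–12.
U+26FF → 3-byte form E2 9B BF at offsets 13–15.
U+CA4E9 → 4-byte form F3 8A 93 A9 at offsets 16–19.
Offset 19 falls in char 7's range; it's byte 4 of F3 8A 93 A9 = 0xA9.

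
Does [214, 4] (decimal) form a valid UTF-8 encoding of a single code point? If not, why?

invalid (non-continuation byte where continuation expected)

Leading byte 0xD6 = 11010110 → 2-byte form.
Byte 2 is 0x04 = 00000100, which is not 10xxxxxx — expected a continuation byte.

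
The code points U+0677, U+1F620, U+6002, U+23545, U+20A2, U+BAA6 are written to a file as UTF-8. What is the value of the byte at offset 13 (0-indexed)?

U+0677 → 2-byte form D9 B7 at offsets 0–1.
U+1F620 → 4-byte form F0 9F 98 A0 at offsets 2–5.
U+6002 → 3-byte form E6 80 82 at offsets 6–8.
U+23545 → 4-byte form F0 A3 95 85 at offsets 9–12.
U+20A2 → 3-byte form E2 82 A2 at offsets 13–15.
Offset 13 falls in char 5's range; it's byte 1 of E2 82 A2 = 0xE2.

0xE2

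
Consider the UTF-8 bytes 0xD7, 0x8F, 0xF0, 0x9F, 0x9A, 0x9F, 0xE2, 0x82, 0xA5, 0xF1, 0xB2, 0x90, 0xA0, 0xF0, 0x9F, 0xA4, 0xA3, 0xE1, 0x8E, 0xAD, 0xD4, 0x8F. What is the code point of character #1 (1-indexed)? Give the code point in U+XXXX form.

Offset 0: leading byte 0xD7 = 11010111 → 2-byte char #1 = D7 8F.
Leading byte 0xD7 = 11010111 matches 110xxxxx → 2-byte sequence.
Byte 1: 0xD7 = 11010111, payload 10111 (5 bits).
Byte 2: 0x8F = 10001111 (10xxxxxx ✓), payload 001111.
Concatenate: 10111001111 = 0x5CF (11 bits → U+05CF).

U+05CF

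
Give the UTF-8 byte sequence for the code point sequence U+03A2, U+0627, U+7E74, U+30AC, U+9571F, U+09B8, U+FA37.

U+03A2: 2-byte form → CE A2.
U+0627: 2-byte form → D8 A7.
U+7E74: 3-byte form → E7 B9 B4.
U+30AC: 3-byte form → E3 82 AC.
U+9571F: 4-byte form → F2 95 9C 9F.
U+09B8: 3-byte form → E0 A6 B8.
U+FA37: 3-byte form → EF A8 B7.
Concatenated (20 bytes): CE A2 D8 A7 E7 B9 B4 E3 82 AC F2 95 9C 9F E0 A6 B8 EF A8 B7.

CE A2 D8 A7 E7 B9 B4 E3 82 AC F2 95 9C 9F E0 A6 B8 EF A8 B7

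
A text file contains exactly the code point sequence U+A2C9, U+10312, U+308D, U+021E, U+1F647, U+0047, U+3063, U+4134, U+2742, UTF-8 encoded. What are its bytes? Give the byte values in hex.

U+A2C9: 3-byte form → EA 8B 89.
U+10312: 4-byte form → F0 90 8C 92.
U+308D: 3-byte form → E3 82 8D.
U+021E: 2-byte form → C8 9E.
U+1F647: 4-byte form → F0 9F 99 87.
U+0047: 1-byte form → 47.
U+3063: 3-byte form → E3 81 A3.
U+4134: 3-byte form → E4 84 B4.
U+2742: 3-byte form → E2 9D 82.
Concatenated (26 bytes): EA 8B 89 F0 90 8C 92 E3 82 8D C8 9E F0 9F 99 87 47 E3 81 A3 E4 84 B4 E2 9D 82.

EA 8B 89 F0 90 8C 92 E3 82 8D C8 9E F0 9F 99 87 47 E3 81 A3 E4 84 B4 E2 9D 82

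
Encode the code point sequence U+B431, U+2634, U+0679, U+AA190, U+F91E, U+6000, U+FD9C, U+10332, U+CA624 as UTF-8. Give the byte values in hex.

EB 90 B1 E2 98 B4 D9 B9 F2 AA 86 90 EF A4 9E E6 80 80 EF B6 9C F0 90 8C B2 F3 8A 98 A4

U+B431: 3-byte form → EB 90 B1.
U+2634: 3-byte form → E2 98 B4.
U+0679: 2-byte form → D9 B9.
U+AA190: 4-byte form → F2 AA 86 90.
U+F91E: 3-byte form → EF A4 9E.
U+6000: 3-byte form → E6 80 80.
U+FD9C: 3-byte form → EF B6 9C.
U+10332: 4-byte form → F0 90 8C B2.
U+CA624: 4-byte form → F3 8A 98 A4.
Concatenated (29 bytes): EB 90 B1 E2 98 B4 D9 B9 F2 AA 86 90 EF A4 9E E6 80 80 EF B6 9C F0 90 8C B2 F3 8A 98 A4.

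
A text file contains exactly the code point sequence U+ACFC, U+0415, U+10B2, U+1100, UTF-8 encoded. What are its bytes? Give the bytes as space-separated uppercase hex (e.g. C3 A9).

EA B3 BC D0 95 E1 82 B2 E1 84 80

U+ACFC: 3-byte form → EA B3 BC.
U+0415: 2-byte form → D0 95.
U+10B2: 3-byte form → E1 82 B2.
U+1100: 3-byte form → E1 84 80.
Concatenated (11 bytes): EA B3 BC D0 95 E1 82 B2 E1 84 80.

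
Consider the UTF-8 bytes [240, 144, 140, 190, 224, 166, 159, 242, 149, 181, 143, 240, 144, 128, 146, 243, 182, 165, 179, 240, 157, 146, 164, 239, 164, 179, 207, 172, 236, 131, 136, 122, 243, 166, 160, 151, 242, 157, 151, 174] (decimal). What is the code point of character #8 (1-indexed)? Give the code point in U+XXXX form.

U+03EC

Offset 0: leading byte 0xF0 = 11110000 → 4-byte char #1 = F0 90 8C BE.
Offset 4: leading byte 0xE0 = 11100000 → 3-byte char #2 = E0 A6 9F.
Offset 7: leading byte 0xF2 = 11110010 → 4-byte char #3 = F2 95 B5 8F.
Offset 11: leading byte 0xF0 = 11110000 → 4-byte char #4 = F0 90 80 92.
Offset 15: leading byte 0xF3 = 11110011 → 4-byte char #5 = F3 B6 A5 B3.
Offset 19: leading byte 0xF0 = 11110000 → 4-byte char #6 = F0 9D 92 A4.
Offset 23: leading byte 0xEF = 11101111 → 3-byte char #7 = EF A4 B3.
Offset 26: leading byte 0xCF = 11001111 → 2-byte char #8 = CF AC.
Leading byte 0xCF = 11001111 matches 110xxxxx → 2-byte sequence.
Byte 1: 0xCF = 11001111, payload 01111 (5 bits).
Byte 2: 0xAC = 10101100 (10xxxxxx ✓), payload 101100.
Concatenate: 01111101100 = 0x3EC (11 bits → U+03EC).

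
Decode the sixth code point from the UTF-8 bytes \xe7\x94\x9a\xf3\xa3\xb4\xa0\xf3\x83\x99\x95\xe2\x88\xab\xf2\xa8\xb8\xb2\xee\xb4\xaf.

Offset 0: leading byte 0xE7 = 11100111 → 3-byte char #1 = E7 94 9A.
Offset 3: leading byte 0xF3 = 11110011 → 4-byte char #2 = F3 A3 B4 A0.
Offset 7: leading byte 0xF3 = 11110011 → 4-byte char #3 = F3 83 99 95.
Offset 11: leading byte 0xE2 = 11100010 → 3-byte char #4 = E2 88 AB.
Offset 14: leading byte 0xF2 = 11110010 → 4-byte char #5 = F2 A8 B8 B2.
Offset 18: leading byte 0xEE = 11101110 → 3-byte char #6 = EE B4 AF.
Leading byte 0xEE = 11101110 matches 1110xxxx → 3-byte sequence.
Byte 1: 0xEE = 11101110, payload 1110 (4 bits).
Byte 2: 0xB4 = 10110100 (10xxxxxx ✓), payload 110100.
Byte 3: 0xAF = 10101111 (10xxxxxx ✓), payload 101111.
Concatenate: 1110110100101111 = 0xED2F (16 bits → U+ED2F).

U+ED2F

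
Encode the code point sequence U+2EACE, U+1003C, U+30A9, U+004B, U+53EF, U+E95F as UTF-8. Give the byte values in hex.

F0 AE AB 8E F0 90 80 BC E3 82 A9 4B E5 8F AF EE A5 9F

U+2EACE: 4-byte form → F0 AE AB 8E.
U+1003C: 4-byte form → F0 90 80 BC.
U+30A9: 3-byte form → E3 82 A9.
U+004B: 1-byte form → 4B.
U+53EF: 3-byte form → E5 8F AF.
U+E95F: 3-byte form → EE A5 9F.
Concatenated (18 bytes): F0 AE AB 8E F0 90 80 BC E3 82 A9 4B E5 8F AF EE A5 9F.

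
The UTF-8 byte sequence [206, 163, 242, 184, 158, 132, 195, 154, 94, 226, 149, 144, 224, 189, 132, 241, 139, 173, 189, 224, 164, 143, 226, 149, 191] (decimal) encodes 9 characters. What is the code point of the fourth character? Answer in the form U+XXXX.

U+005E

Offset 0: leading byte 0xCE = 11001110 → 2-byte char #1 = CE A3.
Offset 2: leading byte 0xF2 = 11110010 → 4-byte char #2 = F2 B8 9E 84.
Offset 6: leading byte 0xC3 = 11000011 → 2-byte char #3 = C3 9A.
Offset 8: leading byte 0x5E = 01011110 → 1-byte char #4 = 5E.
Leading byte 0x5E = 01011110 matches 0xxxxxxx → 1-byte sequence.
Byte 1: 0x5E = 01011110, payload 1011110 (7 bits).
Concatenate: 1011110 = 0x5E (7 bits → U+005E).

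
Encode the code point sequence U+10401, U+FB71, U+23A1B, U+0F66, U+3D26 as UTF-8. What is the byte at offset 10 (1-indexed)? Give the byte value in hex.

1-indexed offset 10 is 0-indexed offset 9.
U+10401 → 4-byte form F0 90 90 81 at offsets 0–3.
U+FB71 → 3-byte form EF AD B1 at offsets 4–6.
U+23A1B → 4-byte form F0 A3 A8 9B at offsets 7–10.
Offset 9 falls in char 3's range; it's byte 3 of F0 A3 A8 9B = 0xA8.

0xA8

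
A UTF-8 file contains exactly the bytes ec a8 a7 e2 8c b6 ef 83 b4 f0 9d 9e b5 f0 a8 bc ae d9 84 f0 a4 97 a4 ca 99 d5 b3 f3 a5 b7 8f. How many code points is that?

10

Byte at offset 0: 0xEC = 11101100 → 3-byte char (#1). Advance 3.
Byte at offset 3: 0xE2 = 11100010 → 3-byte char (#2). Advance 3.
Byte at offset 6: 0xEF = 11101111 → 3-byte char (#3). Advance 3.
Byte at offset 9: 0xF0 = 11110000 → 4-byte char (#4). Advance 4.
Byte at offset 13: 0xF0 = 11110000 → 4-byte char (#5). Advance 4.
Byte at offset 17: 0xD9 = 11011001 → 2-byte char (#6). Advance 2.
Byte at offset 19: 0xF0 = 11110000 → 4-byte char (#7). Advance 4.
Byte at offset 23: 0xCA = 11001010 → 2-byte char (#8). Advance 2.
Byte at offset 25: 0xD5 = 11010101 → 2-byte char (#9). Advance 2.
Byte at offset 27: 0xF3 = 11110011 → 4-byte char (#10). Advance 4.
Reached end at offset 31 after 10 code points.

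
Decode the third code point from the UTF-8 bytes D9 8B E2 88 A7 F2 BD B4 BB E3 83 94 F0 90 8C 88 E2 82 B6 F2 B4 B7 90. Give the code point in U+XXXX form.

U+BDD3B

Offset 0: leading byte 0xD9 = 11011001 → 2-byte char #1 = D9 8B.
Offset 2: leading byte 0xE2 = 11100010 → 3-byte char #2 = E2 88 A7.
Offset 5: leading byte 0xF2 = 11110010 → 4-byte char #3 = F2 BD B4 BB.
Leading byte 0xF2 = 11110010 matches 11110xxx → 4-byte sequence.
Byte 1: 0xF2 = 11110010, payload 010 (3 bits).
Byte 2: 0xBD = 10111101 (10xxxxxx ✓), payload 111101.
Byte 3: 0xB4 = 10110100 (10xxxxxx ✓), payload 110100.
Byte 4: 0xBB = 10111011 (10xxxxxx ✓), payload 111011.
Concatenate: 010111101110100111011 = 0xBDD3B (21 bits → U+BDD3B).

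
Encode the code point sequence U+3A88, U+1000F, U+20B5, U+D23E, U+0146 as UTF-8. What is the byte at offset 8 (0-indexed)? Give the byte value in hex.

U+3A88 → 3-byte form E3 AA 88 at offsets 0–2.
U+1000F → 4-byte form F0 90 80 8F at offsets 3–6.
U+20B5 → 3-byte form E2 82 B5 at offsets 7–9.
Offset 8 falls in char 3's range; it's byte 2 of E2 82 B5 = 0x82.

0x82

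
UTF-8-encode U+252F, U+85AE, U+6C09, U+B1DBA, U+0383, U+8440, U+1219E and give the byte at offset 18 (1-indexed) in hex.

0x80

1-indexed offset 18 is 0-indexed offset 17.
U+252F → 3-byte form E2 94 AF at offsets 0–2.
U+85AE → 3-byte form E8 96 AE at offsets 3–5.
U+6C09 → 3-byte form E6 B0 89 at offsets 6–8.
U+B1DBA → 4-byte form F2 B1 B6 BA at offsets 9–12.
U+0383 → 2-byte form CE 83 at offsets 13–14.
U+8440 → 3-byte form E8 91 80 at offsets 15–17.
Offset 17 falls in char 6's range; it's byte 3 of E8 91 80 = 0x80.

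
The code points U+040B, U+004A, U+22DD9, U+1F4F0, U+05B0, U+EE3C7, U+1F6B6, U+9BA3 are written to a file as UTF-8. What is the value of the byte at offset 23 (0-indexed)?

0xA3

U+040B → 2-byte form D0 8B at offsets 0–1.
U+004A → 1-byte form 4A at offsets 2–2.
U+22DD9 → 4-byte form F0 A2 B7 99 at offsets 3–6.
U+1F4F0 → 4-byte form F0 9F 93 B0 at offsets 7–10.
U+05B0 → 2-byte form D6 B0 at offsets 11–12.
U+EE3C7 → 4-byte form F3 AE 8F 87 at offsets 13–16.
U+1F6B6 → 4-byte form F0 9F 9A B6 at offsets 17–20.
U+9BA3 → 3-byte form E9 AE A3 at offsets 21–23.
Offset 23 falls in char 8's range; it's byte 3 of E9 AE A3 = 0xA3.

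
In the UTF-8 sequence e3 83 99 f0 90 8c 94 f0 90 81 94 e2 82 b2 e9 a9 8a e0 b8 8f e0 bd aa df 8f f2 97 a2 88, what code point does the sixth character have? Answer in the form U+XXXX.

Offset 0: leading byte 0xE3 = 11100011 → 3-byte char #1 = E3 83 99.
Offset 3: leading byte 0xF0 = 11110000 → 4-byte char #2 = F0 90 8C 94.
Offset 7: leading byte 0xF0 = 11110000 → 4-byte char #3 = F0 90 81 94.
Offset 11: leading byte 0xE2 = 11100010 → 3-byte char #4 = E2 82 B2.
Offset 14: leading byte 0xE9 = 11101001 → 3-byte char #5 = E9 A9 8A.
Offset 17: leading byte 0xE0 = 11100000 → 3-byte char #6 = E0 B8 8F.
Leading byte 0xE0 = 11100000 matches 1110xxxx → 3-byte sequence.
Byte 1: 0xE0 = 11100000, payload 0000 (4 bits).
Byte 2: 0xB8 = 10111000 (10xxxxxx ✓), payload 111000.
Byte 3: 0x8F = 10001111 (10xxxxxx ✓), payload 001111.
Concatenate: 0000111000001111 = 0xE0F (16 bits → U+0E0F).

U+0E0F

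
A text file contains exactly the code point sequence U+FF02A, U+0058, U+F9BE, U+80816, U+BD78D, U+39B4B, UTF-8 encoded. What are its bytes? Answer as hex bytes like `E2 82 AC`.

U+FF02A: 4-byte form → F3 BF 80 AA.
U+0058: 1-byte form → 58.
U+F9BE: 3-byte form → EF A6 BE.
U+80816: 4-byte form → F2 80 A0 96.
U+BD78D: 4-byte form → F2 BD 9E 8D.
U+39B4B: 4-byte form → F0 B9 AD 8B.
Concatenated (20 bytes): F3 BF 80 AA 58 EF A6 BE F2 80 A0 96 F2 BD 9E 8D F0 B9 AD 8B.

F3 BF 80 AA 58 EF A6 BE F2 80 A0 96 F2 BD 9E 8D F0 B9 AD 8B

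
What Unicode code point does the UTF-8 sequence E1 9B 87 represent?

Leading byte 0xE1 = 11100001 matches 1110xxxx → 3-byte sequence.
Byte 1: 0xE1 = 11100001, payload 0001 (4 bits).
Byte 2: 0x9B = 10011011 (10xxxxxx ✓), payload 011011.
Byte 3: 0x87 = 10000111 (10xxxxxx ✓), payload 000111.
Concatenate: 0001011011000111 = 0x16C7 (16 bits → U+16C7).

U+16C7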